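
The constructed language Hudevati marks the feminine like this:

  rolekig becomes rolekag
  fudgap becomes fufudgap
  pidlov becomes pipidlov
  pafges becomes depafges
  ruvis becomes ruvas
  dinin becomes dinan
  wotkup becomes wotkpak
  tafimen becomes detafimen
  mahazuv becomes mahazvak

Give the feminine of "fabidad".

"fabidad" has last vowel 'a'. The one such stem in the data (fudgap → fufudgap) repeats the first consonant+vowel as a prefix (as does pidlov), so the same rule applies.
So fabidad → fafabidad.

fafabidad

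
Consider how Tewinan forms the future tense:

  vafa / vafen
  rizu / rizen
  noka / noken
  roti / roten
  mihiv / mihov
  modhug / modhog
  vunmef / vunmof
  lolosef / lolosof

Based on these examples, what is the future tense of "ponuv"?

roti and mihiv both have last vowel 'i' yet inflect differently (roten, mihov), so the last vowel is not what conditions the rule; whether the stem ends in a vowel or a consonant is.
"ponuv" ends in a consonant. The stems ending in a consonant (mihiv → mihov, modhug → modhog, vunmef → vunmof) change the last vowel to 'o'.
The other pattern: stems ending in a vowel drop the final letter and add -en.
So ponuv → ponov.

ponov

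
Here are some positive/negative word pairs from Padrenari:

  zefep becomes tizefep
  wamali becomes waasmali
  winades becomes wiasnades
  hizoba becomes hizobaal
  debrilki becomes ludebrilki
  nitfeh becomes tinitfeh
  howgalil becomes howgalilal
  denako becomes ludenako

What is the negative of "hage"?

debrilki and wamali both end in -i yet inflect differently (ludebrilki, waasmali), so the final letter is not what conditions the rule; the first letter is.
"hage" begins with h-. The stems beginning with h- (hizoba → hizobaal, howgalil → howgalilal) add -al.
The other patterns: stems beginning with d- add the prefix lu-; stems beginning with w- insert -as- after the first vowel; stems beginning with n- or z- add the prefix ti-.
So hage → hageal.

hageal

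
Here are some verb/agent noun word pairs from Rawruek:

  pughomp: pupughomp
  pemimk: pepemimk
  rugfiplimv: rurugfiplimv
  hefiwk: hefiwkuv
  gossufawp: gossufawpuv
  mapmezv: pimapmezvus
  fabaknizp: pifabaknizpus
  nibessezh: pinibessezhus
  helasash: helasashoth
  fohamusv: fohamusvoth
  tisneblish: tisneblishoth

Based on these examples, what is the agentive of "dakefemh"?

pemimk and hefiwk both end in -k yet inflect differently (pepemimk, hefiwkuv), so the final letter is not what conditions the rule; the second-to-last letter is.
"dakefemh" has second-to-last letter 'm'. The stems whose second-to-last letter is 'm' (pughomp → pupughomp, pemimk → pepemimk, rugfiplimv → rurugfiplimv) repeat the first consonant+vowel as a prefix.
So dakefemh → dadakefemh.

dadakefemh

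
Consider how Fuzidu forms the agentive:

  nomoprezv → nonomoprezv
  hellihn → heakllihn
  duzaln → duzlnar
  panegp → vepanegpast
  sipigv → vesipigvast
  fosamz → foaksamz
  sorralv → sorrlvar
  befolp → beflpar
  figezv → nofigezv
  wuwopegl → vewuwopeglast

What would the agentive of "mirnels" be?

mirnlsar

"mirnels" has second-to-last letter 'l'. The stems whose second-to-last letter is 'l' (befolp → beflpar, sorralv → sorrlvar, duzaln → duzlnar) delete the last vowel and add -ar.
The other patterns: stems whose second-to-last letter is 'g' add ve- … -ast around the stem; stems whose second-to-last letter is 'z' add the prefix no-; stems whose second-to-last letter is 'h' or 'm' insert -ak- after the first vowel.
So mirnels → mirnlsar.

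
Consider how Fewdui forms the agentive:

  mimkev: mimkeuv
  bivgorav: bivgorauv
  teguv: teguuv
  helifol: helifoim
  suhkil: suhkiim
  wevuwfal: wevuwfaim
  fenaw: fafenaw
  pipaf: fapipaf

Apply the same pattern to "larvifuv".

larvifuuv

bivgorav and wevuwfal both have last vowel 'a' yet inflect differently (bivgorauv, wevuwfaim), so the last vowel is not what conditions the rule; the final letter is.
"larvifuv" ends in -v. The stems ending in -v (mimkev → mimkeuv, bivgorav → bivgorauv, teguv → teguuv) drop the final letter and add -uv.
The other patterns: stems ending in -l drop the final letter and add -im; stems ending in -f or -w add the prefix fa-.
So larvifuv → larvifuuv.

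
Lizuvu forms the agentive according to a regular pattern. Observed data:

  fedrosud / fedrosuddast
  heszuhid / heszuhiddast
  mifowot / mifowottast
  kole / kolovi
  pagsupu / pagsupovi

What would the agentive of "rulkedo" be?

rulkedovi

fedrosud and pagsupu both have last vowel 'u' yet inflect differently (fedrosuddast, pagsupovi), so the last vowel is not what conditions the rule; whether the stem ends in a vowel or a consonant is.
"rulkedo" ends in a vowel. The stems ending in a vowel (kole → kolovi, pagsupu → pagsupovi) drop the final letter and add -ovi.
The other pattern: stems ending in a consonant double the final consonant and add -ast.
So rulkedo → rulkedovi.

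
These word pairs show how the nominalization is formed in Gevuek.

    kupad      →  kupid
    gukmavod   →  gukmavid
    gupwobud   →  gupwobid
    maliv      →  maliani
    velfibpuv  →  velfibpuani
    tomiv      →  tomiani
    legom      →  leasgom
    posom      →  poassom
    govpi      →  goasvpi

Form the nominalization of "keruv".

gupwobud and velfibpuv both have last vowel 'u' yet inflect differently (gupwobid, velfibpuani), so the last vowel is not what conditions the rule; the final letter is.
"keruv" ends in -v. The stems ending in -v (maliv → maliani, velfibpuv → velfibpuani, tomiv → tomiani) drop the final letter and add -ani.
The other patterns: stems ending in -d change the last vowel to 'i'; stems ending in -i or -m insert -as- after the first vowel.
So keruv → keruani.

keruani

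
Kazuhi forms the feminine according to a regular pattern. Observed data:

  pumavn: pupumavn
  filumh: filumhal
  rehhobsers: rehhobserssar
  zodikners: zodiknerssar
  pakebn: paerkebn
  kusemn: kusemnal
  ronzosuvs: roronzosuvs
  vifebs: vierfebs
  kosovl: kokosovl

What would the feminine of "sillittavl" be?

rehhobsers and vifebs both end in -s yet inflect differently (rehhobserssar, vierfebs), so the final letter is not what conditions the rule; the second-to-last letter is.
"sillittavl" has second-to-last letter 'v'. The stems whose second-to-last letter is 'v' (kosovl → kokosovl, pumavn → pupumavn, ronzosuvs → roronzosuvs) repeat the first consonant+vowel as a prefix.
So sillittavl → sisillittavl.

sisillittavl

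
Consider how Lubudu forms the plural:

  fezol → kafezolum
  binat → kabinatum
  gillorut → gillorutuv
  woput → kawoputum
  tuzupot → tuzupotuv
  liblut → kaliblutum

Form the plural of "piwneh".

kapiwnehum

"piwneh" has 2 vowels. The stems with 2 vowels (woput → kawoputum, fezol → kafezolum, binat → kabinatum) add ka- … -um around the stem.
So piwneh → kapiwnehum.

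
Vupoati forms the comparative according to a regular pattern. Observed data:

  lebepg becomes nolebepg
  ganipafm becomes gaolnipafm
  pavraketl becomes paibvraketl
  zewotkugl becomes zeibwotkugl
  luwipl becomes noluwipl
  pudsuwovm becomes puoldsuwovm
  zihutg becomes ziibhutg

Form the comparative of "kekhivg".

keolkhivg

luwipl and zewotkugl both end in -l yet inflect differently (noluwipl, zeibwotkugl), so the final letter is not what conditions the rule; the second-to-last letter is.
"kekhivg" has second-to-last letter 'v'. The one such stem in the data (pudsuwovm → puoldsuwovm) inserts -ol- after the first vowel (as does ganipafm), so the same rule applies.
The other patterns: stems whose second-to-last letter is 'p' add the prefix no-; stems whose second-to-last letter is 'g' or 't' insert -ib- after the first vowel.
So kekhivg → keolkhivg.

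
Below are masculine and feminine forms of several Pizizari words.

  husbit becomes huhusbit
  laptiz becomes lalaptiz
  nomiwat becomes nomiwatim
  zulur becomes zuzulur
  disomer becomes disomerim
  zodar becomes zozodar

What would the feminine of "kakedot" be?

kakedotim

zodar and disomer both end in -r yet inflect differently (zozodar, disomerim), so the final letter is not what conditions the rule; the number of vowels is.
"kakedot" has 3 vowels. The stems with 3 vowels (disomer → disomerim, nomiwat → nomiwatim) add -im.
The other pattern: stems with 2 vowels repeat the first consonant+vowel as a prefix.
So kakedot → kakedotim.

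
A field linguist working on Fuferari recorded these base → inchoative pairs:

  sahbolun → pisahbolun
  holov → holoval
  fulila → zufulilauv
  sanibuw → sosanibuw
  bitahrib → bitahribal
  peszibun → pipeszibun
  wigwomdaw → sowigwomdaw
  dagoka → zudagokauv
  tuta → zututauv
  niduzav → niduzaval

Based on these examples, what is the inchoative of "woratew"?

soworatew

tuta and wigwomdaw both have last vowel 'a' yet inflect differently (zututauv, sowigwomdaw), so the last vowel is not what conditions the rule; the final letter is.
"woratew" ends in -w. The stems ending in -w (sanibuw → sosanibuw, wigwomdaw → sowigwomdaw) add the prefix so-.
The other patterns: stems ending in -a add zu- … -uv around the stem; stems ending in -n add the prefix pi-; stems ending in -b or -v add -al.
So woratew → soworatew.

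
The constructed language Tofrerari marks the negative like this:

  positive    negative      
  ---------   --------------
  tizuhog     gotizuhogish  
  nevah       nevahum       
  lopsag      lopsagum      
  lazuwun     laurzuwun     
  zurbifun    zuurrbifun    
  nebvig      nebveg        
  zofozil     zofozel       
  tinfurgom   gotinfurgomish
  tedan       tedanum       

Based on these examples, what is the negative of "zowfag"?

tizuhog and lopsag both end in -g yet inflect differently (gotizuhogish, lopsagum), so the final letter is not what conditions the rule; the last vowel is.
"zowfag" has last vowel 'a'. The stems whose last vowel is 'a' (nevah → nevahum, tedan → tedanum, lopsag → lopsagum) add -um.
So zowfag → zowfagum.

zowfagum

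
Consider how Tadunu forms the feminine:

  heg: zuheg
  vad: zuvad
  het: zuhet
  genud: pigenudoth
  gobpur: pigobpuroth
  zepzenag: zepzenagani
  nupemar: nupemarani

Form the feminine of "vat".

vad and genud both end in -d yet inflect differently (zuvad, pigenudoth), so the final letter is not what conditions the rule; the number of vowels is.
"vat" has 1 vowel. The stems with 1 vowel (heg → zuheg, vad → zuvad, het → zuhet) add the prefix zu-.
So vat → zuvat.

zuvat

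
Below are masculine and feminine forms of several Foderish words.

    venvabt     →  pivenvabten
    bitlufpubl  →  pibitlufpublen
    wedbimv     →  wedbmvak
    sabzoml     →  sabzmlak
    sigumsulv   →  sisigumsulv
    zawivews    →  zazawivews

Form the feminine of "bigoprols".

bibigoprols

bitlufpubl and sabzoml both end in -l yet inflect differently (pibitlufpublen, sabzmlak), so the final letter is not what conditions the rule; the second-to-last letter is.
"bigoprols" has second-to-last letter 'l'. The one such stem in the data (sigumsulv → sisigumsulv) repeats the first consonant+vowel as a prefix (as does zawivews), so the same rule applies.
The other patterns: stems whose second-to-last letter is 'b' add pi- … -en around the stem; stems whose second-to-last letter is 'm' delete the last vowel and add -ak.
So bigoprols → bibigoprols.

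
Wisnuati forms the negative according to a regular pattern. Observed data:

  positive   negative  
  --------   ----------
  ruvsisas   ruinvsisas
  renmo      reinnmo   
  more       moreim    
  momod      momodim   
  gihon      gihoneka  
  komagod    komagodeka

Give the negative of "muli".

muliim

momod and komagod both end in -d yet inflect differently (momodim, komagodeka), so the final letter is not what conditions the rule; the first letter is.
"muli" begins with m-. The stems beginning with m- (more → moreim, momod → momodim) add -im.
The other patterns: stems beginning with r- insert -in- after the first vowel; stems beginning with g- or k- add -eka.
So muli → muliim.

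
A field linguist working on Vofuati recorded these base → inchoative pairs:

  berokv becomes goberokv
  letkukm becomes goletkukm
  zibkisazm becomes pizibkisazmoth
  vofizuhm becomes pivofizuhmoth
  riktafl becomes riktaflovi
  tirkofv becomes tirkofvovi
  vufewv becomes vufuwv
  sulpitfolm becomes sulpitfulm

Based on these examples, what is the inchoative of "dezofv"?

letkukm and zibkisazm both end in -m yet inflect differently (goletkukm, pizibkisazmoth), so the final letter is not what conditions the rule; the second-to-last letter is.
"dezofv" has second-to-last letter 'f'. The stems whose second-to-last letter is 'f' (riktafl → riktaflovi, tirkofv → tirkofvovi) add -ovi.
So dezofv → dezofvovi.

dezofvovi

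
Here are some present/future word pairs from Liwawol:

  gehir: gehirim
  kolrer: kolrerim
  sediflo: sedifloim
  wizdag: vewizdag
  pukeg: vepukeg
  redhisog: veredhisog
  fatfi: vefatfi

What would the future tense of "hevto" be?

kolrer and pukeg both have last vowel 'e' yet inflect differently (kolrerim, vepukeg), so the last vowel is not what conditions the rule; the final letter is.
"hevto" ends in -o. The one such stem in the data (sediflo → sedifloim) adds -im, so the same rule applies.
The other pattern: stems ending in -g or -i add the prefix ve-.
So hevto → hevtoim.

hevtoim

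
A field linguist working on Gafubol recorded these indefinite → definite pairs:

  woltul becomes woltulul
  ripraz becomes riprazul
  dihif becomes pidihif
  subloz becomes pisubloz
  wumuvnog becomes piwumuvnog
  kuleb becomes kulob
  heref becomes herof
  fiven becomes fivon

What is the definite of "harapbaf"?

harapbaful

"harapbaf" has last vowel 'a'. The one such stem in the data (ripraz → riprazul) adds -ul, so the same rule applies.
The other patterns: stems whose last vowel is 'i' or 'o' add the prefix pi-; stems whose last vowel is 'e' change the last vowel to 'o'.
So harapbaf → harapbaful.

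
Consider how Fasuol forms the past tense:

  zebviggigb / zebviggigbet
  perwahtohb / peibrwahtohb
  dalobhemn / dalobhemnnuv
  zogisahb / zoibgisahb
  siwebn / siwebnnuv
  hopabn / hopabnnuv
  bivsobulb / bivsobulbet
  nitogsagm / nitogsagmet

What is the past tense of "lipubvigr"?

bivsobulb and zogisahb both end in -b yet inflect differently (bivsobulbet, zoibgisahb), so the final letter is not what conditions the rule; the second-to-last letter is.
"lipubvigr" has second-to-last letter 'g'. The stems whose second-to-last letter is 'g' (zebviggigb → zebviggigbet, nitogsagm → nitogsagmet) add -et.
The other patterns: stems whose second-to-last letter is 'h' insert -ib- after the first vowel; stems whose second-to-last letter is 'b' or 'm' double the final consonant and add -uv.
So lipubvigr → lipubvigret.

lipubvigret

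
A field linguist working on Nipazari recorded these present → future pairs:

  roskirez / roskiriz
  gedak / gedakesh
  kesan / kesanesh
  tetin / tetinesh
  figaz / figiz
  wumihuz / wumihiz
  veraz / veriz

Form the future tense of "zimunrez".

veraz and gedak both have last vowel 'a' yet inflect differently (veriz, gedakesh), so the last vowel is not what conditions the rule; the final letter is.
"zimunrez" ends in -z. The stems ending in -z (wumihuz → wumihiz, veraz → veriz, figaz → figiz) change the last vowel to 'i'.
So zimunrez → zimunriz.

zimunriz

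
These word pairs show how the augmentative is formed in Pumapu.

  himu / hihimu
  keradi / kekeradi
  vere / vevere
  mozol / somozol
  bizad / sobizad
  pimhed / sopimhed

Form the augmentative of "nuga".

nunuga

vere and pimhed both have last vowel 'e' yet inflect differently (vevere, sopimhed), so the last vowel is not what conditions the rule; whether the stem ends in a vowel or a consonant is.
"nuga" ends in a vowel. The stems ending in a vowel (himu → hihimu, keradi → kekeradi, vere → vevere) repeat the first consonant+vowel as a prefix.
So nuga → nunuga.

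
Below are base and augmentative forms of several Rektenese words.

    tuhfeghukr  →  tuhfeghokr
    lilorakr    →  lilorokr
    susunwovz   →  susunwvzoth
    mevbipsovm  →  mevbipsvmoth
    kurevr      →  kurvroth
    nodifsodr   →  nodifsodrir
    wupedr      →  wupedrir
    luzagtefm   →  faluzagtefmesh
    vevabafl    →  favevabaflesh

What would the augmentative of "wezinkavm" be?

wezinkvmoth

"wezinkavm" has second-to-last letter 'v'. The stems whose second-to-last letter is 'v' (susunwovz → susunwvzoth, mevbipsovm → mevbipsvmoth, kurevr → kurvroth) delete the last vowel and add -oth.
So wezinkavm → wezinkvmoth.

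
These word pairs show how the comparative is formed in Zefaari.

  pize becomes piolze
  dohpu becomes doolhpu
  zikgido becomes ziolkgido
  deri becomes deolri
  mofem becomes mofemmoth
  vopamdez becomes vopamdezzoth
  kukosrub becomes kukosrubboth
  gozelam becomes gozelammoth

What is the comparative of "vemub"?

pize and mofem both have last vowel 'e' yet inflect differently (piolze, mofemmoth), so the last vowel is not what conditions the rule; whether the stem ends in a vowel or a consonant is.
"vemub" ends in a consonant. The stems ending in a consonant (mofem → mofemmoth, vopamdez → vopamdezzoth, kukosrub → kukosrubboth) double the final consonant and add -oth.
The other pattern: stems ending in a vowel insert -ol- after the first vowel.
So vemub → vemubboth.

vemubboth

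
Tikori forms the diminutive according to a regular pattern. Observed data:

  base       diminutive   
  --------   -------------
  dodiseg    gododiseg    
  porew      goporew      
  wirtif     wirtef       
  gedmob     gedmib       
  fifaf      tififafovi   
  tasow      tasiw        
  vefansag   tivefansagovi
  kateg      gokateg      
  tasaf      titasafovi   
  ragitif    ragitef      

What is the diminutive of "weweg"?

"weweg" has last vowel 'e'. The stems whose last vowel is 'e' (dodiseg → gododiseg, kateg → gokateg, porew → goporew) add the prefix go-.
The other patterns: stems whose last vowel is 'a' add ti- … -ovi around the stem; stems whose last vowel is 'i' change the last vowel to 'e'; stems whose last vowel is 'o' change the last vowel to 'i'.
So weweg → goweweg.

goweweg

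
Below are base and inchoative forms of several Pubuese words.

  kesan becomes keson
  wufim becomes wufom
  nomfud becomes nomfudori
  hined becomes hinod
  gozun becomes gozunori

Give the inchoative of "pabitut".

"pabitut" has last vowel 'u'. The stems whose last vowel is 'u' (nomfud → nomfudori, gozun → gozunori) add -ori.
The other pattern: stems whose last vowel is 'a', 'e' or 'i' change the last vowel to 'o'.
So pabitut → pabitutori.

pabitutori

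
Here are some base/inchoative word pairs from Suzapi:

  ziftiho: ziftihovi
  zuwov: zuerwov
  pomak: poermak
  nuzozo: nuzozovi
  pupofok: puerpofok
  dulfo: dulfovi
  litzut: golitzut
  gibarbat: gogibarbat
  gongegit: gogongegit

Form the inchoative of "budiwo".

budiwovi

"budiwo" ends in -o. The stems ending in -o (ziftiho → ziftihovi, dulfo → dulfovi, nuzozo → nuzozovi) drop the final letter and add -ovi.
The other patterns: stems ending in -t add the prefix go-; stems ending in -k or -v insert -er- after the first vowel.
So budiwo → budiwovi.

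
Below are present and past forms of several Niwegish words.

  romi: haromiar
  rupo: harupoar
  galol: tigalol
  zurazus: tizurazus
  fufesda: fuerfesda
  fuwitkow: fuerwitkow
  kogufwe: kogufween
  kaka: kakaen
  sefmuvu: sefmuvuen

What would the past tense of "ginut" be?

fufesda and kaka both end in -a yet inflect differently (fuerfesda, kakaen), so the final letter is not what conditions the rule; the first letter is.
"ginut" begins with g-. The one such stem in the data (galol → tigalol) adds the prefix ti-, so the same rule applies.
So ginut → tiginut.

tiginut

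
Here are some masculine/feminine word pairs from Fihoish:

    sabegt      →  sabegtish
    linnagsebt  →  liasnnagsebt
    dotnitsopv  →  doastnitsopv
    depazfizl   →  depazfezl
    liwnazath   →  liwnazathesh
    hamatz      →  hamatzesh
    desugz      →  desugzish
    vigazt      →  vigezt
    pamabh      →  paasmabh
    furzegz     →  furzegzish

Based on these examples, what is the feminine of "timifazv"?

"timifazv" has second-to-last letter 'z'. The stems whose second-to-last letter is 'z' (depazfizl → depazfezl, vigazt → vigezt) change the last vowel to 'e'.
The other patterns: stems whose second-to-last letter is 'g' add -ish; stems whose second-to-last letter is 't' add -esh; stems whose second-to-last letter is 'b' or 'p' insert -as- after the first vowel.
So timifazv → timifezv.

timifezv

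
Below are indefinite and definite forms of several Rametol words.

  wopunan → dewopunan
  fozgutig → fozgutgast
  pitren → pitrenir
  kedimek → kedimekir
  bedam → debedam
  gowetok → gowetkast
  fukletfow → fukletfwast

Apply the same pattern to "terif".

terfast

gowetok and kedimek both end in -k yet inflect differently (gowetkast, kedimekir), so the final letter is not what conditions the rule; the last vowel is.
"terif" has last vowel 'i'. The one such stem in the data (fozgutig → fozgutgast) deletes the last vowel and adds -ast (as do gowetok, fukletfow), so the same rule applies.
So terif → terfast.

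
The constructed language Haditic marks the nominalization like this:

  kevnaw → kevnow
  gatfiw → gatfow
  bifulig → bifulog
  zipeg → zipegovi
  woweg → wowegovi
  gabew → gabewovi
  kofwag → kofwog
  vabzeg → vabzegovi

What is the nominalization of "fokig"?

fokog

vabzeg and kofwag both end in -g yet inflect differently (vabzegovi, kofwog), so the final letter is not what conditions the rule; the last vowel is.
"fokig" has last vowel 'i'. The stems whose last vowel is 'i' (gatfiw → gatfow, bifulig → bifulog) change the last vowel to 'o'.
So fokig → fokog.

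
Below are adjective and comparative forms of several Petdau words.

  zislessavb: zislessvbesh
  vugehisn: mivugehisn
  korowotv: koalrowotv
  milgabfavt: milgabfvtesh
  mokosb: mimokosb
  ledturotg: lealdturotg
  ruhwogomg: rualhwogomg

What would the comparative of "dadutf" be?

"dadutf" has second-to-last letter 't'. The stems whose second-to-last letter is 't' (ledturotg → lealdturotg, korowotv → koalrowotv) insert -al- after the first vowel.
So dadutf → daaldutf.

daaldutf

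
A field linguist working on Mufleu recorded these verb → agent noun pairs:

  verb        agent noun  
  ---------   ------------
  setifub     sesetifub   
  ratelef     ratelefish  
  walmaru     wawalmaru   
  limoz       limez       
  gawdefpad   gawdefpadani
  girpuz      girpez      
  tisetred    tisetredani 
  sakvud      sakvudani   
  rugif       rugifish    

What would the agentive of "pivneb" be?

pipivneb

"pivneb" ends in -b. The one such stem in the data (setifub → sesetifub) repeats the first consonant+vowel as a prefix (as does walmaru), so the same rule applies.
The other patterns: stems ending in -f add -ish; stems ending in -d add -ani; stems ending in -z change the last vowel to 'e'.
So pivneb → pipivneb.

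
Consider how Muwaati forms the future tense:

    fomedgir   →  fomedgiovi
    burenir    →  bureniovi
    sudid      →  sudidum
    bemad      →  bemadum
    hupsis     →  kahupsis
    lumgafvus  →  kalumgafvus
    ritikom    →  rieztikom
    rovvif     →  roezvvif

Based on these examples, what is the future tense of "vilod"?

fomedgir and sudid both have last vowel 'i' yet inflect differently (fomedgiovi, sudidum), so the last vowel is not what conditions the rule; the final letter is.
"vilod" ends in -d. The stems ending in -d (sudid → sudidum, bemad → bemadum) add -um.
The other patterns: stems ending in -r drop the final letter and add -ovi; stems ending in -s add the prefix ka-; stems ending in -f or -m insert -ez- after the first vowel.
So vilod → vilodum.

vilodum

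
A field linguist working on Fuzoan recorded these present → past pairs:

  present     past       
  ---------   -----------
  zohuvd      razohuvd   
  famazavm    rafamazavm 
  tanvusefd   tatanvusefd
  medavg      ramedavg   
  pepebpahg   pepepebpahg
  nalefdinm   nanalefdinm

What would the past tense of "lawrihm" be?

lalawrihm

"lawrihm" has second-to-last letter 'h'. The one such stem in the data (pepebpahg → pepepebpahg) repeats the first consonant+vowel as a prefix (as do nalefdinm, tanvusefd), so the same rule applies.
The other pattern: stems whose second-to-last letter is 'v' add the prefix ra-.
So lawrihm → lalawrihm.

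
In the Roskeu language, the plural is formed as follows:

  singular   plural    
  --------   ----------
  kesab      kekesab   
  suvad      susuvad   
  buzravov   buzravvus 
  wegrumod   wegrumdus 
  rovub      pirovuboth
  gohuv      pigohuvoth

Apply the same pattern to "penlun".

pipenlunoth

"penlun" has last vowel 'u'. The stems whose last vowel is 'u' (rovub → pirovuboth, gohuv → pigohuvoth) add pi- … -oth around the stem.
The other patterns: stems whose last vowel is 'a' repeat the first consonant+vowel as a prefix; stems whose last vowel is 'o' delete the last vowel and add -us.
So penlun → pipenlunoth.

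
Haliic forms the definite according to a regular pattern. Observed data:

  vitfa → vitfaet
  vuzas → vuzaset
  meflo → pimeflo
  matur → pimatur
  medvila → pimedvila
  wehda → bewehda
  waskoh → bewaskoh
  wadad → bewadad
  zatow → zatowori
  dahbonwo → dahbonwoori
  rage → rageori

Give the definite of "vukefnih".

vukefnihet

vitfa and medvila both end in -a yet inflect differently (vitfaet, pimedvila), so the final letter is not what conditions the rule; the first letter is.
"vukefnih" begins with v-. The stems beginning with v- (vitfa → vitfaet, vuzas → vuzaset) add -et.
The other patterns: stems beginning with m- add the prefix pi-; stems beginning with w- add the prefix be-; stems beginning with d-, r- or z- add -ori.
So vukefnih → vukefnihet.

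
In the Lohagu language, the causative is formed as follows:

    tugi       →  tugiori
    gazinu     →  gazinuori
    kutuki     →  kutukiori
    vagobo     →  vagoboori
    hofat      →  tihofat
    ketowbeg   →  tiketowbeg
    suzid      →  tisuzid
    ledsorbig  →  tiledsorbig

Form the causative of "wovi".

"wovi" ends in a vowel. The stems ending in a vowel (tugi → tugiori, gazinu → gazinuori, kutuki → kutukiori) add -ori.
The other pattern: stems ending in a consonant add the prefix ti-.
So wovi → woviori.

woviori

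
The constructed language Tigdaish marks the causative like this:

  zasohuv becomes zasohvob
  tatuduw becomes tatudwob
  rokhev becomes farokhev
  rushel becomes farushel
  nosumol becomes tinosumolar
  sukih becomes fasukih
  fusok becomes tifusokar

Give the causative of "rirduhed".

farirduhed

zasohuv and rokhev both end in -v yet inflect differently (zasohvob, farokhev), so the final letter is not what conditions the rule; the last vowel is.
"rirduhed" has last vowel 'e'. The stems whose last vowel is 'e' (rokhev → farokhev, rushel → farushel) add the prefix fa-.
So rirduhed → farirduhed.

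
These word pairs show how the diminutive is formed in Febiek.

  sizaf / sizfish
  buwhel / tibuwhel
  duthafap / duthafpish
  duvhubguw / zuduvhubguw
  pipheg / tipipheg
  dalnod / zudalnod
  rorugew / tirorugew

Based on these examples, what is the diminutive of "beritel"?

tiberitel

rorugew and duvhubguw both end in -w yet inflect differently (tirorugew, zuduvhubguw), so the final letter is not what conditions the rule; the last vowel is.
"beritel" has last vowel 'e'. The stems whose last vowel is 'e' (rorugew → tirorugew, buwhel → tibuwhel, pipheg → tipipheg) add the prefix ti-.
The other patterns: stems whose last vowel is 'a' delete the last vowel and add -ish; stems whose last vowel is 'o' or 'u' add the prefix zu-.
So beritel → tiberitel.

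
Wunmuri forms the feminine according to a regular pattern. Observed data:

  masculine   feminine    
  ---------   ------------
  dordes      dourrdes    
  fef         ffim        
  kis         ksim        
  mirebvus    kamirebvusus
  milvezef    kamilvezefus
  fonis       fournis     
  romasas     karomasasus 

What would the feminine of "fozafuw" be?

kafozafuwus

kis and fonis both end in -s yet inflect differently (ksim, fournis), so the final letter is not what conditions the rule; the number of vowels is.
"fozafuw" has 3 vowels. The stems with 3 vowels (milvezef → kamilvezefus, romasas → karomasasus, mirebvus → kamirebvusus) add ka- … -us around the stem.
So fozafuw → kafozafuwus.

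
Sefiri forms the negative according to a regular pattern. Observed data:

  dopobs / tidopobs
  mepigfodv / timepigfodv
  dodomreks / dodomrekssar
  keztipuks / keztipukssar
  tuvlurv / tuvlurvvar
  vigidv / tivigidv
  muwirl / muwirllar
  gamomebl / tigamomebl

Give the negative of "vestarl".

muwirl and gamomebl both end in -l yet inflect differently (muwirllar, tigamomebl), so the final letter is not what conditions the rule; the second-to-last letter is.
"vestarl" has second-to-last letter 'r'. The stems whose second-to-last letter is 'r' (muwirl → muwirllar, tuvlurv → tuvlurvvar) double the final consonant and add -ar.
The other pattern: stems whose second-to-last letter is 'b' or 'd' add the prefix ti-.
So vestarl → vestarllar.

vestarllar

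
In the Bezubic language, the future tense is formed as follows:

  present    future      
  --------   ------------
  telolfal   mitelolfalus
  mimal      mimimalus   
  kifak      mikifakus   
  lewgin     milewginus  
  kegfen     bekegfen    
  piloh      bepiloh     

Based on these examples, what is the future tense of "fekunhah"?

mifekunhahus

lewgin and kegfen both end in -n yet inflect differently (milewginus, bekegfen), so the final letter is not what conditions the rule; the last vowel is.
"fekunhah" has last vowel 'a'. The stems whose last vowel is 'a' (telolfal → mitelolfalus, mimal → mimimalus, kifak → mikifakus) add mi- … -us around the stem.
So fekunhah → mifekunhahus.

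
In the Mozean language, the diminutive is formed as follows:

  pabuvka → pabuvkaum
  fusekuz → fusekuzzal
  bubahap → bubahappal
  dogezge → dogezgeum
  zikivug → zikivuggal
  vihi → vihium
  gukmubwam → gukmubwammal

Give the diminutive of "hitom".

hitommal

pabuvka and bubahap both have last vowel 'a' yet inflect differently (pabuvkaum, bubahappal), so the last vowel is not what conditions the rule; whether the stem ends in a vowel or a consonant is.
"hitom" ends in a consonant. The stems ending in a consonant (bubahap → bubahappal, gukmubwam → gukmubwammal, fusekuz → fusekuzzal) double the final consonant and add -al.
The other pattern: stems ending in a vowel add -um.
So hitom → hitommal.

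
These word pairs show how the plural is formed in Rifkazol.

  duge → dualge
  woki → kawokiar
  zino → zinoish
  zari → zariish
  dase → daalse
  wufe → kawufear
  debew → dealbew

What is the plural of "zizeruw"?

"zizeruw" begins with z-. The stems beginning with z- (zari → zariish, zino → zinoish) add -ish.
The other patterns: stems beginning with d- insert -al- after the first vowel; stems beginning with w- add ka- … -ar around the stem.
So zizeruw → zizeruwish.

zizeruwish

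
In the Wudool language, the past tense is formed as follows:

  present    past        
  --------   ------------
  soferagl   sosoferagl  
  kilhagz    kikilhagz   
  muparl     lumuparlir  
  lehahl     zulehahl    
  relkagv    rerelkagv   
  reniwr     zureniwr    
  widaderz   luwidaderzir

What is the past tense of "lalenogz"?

lalalenogz

"lalenogz" has second-to-last letter 'g'. The stems whose second-to-last letter is 'g' (relkagv → rerelkagv, kilhagz → kikilhagz, soferagl → sosoferagl) repeat the first consonant+vowel as a prefix.
The other patterns: stems whose second-to-last letter is 'h' or 'w' add the prefix zu-; stems whose second-to-last letter is 'r' add lu- … -ir around the stem.
So lalenogz → lalalenogz.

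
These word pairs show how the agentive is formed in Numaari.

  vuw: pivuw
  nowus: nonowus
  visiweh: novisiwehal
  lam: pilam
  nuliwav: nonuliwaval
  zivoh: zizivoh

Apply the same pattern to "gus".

pigus

zivoh and visiweh both end in -h yet inflect differently (zizivoh, novisiwehal), so the final letter is not what conditions the rule; the number of vowels is.
"gus" has 1 vowel. The stems with 1 vowel (vuw → pivuw, lam → pilam) add the prefix pi-.
The other patterns: stems with 2 vowels repeat the first consonant+vowel as a prefix; stems with 3 vowels add no- … -al around the stem.
So gus → pigus.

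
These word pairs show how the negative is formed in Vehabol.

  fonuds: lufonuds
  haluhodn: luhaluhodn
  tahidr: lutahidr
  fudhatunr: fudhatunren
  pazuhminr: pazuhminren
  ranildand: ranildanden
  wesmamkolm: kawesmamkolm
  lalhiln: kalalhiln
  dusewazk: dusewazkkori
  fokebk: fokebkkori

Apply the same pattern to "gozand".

tahidr and fudhatunr both end in -r yet inflect differently (lutahidr, fudhatunren), so the final letter is not what conditions the rule; the second-to-last letter is.
"gozand" has second-to-last letter 'n'. The stems whose second-to-last letter is 'n' (fudhatunr → fudhatunren, pazuhminr → pazuhminren, ranildand → ranildanden) add -en.
The other patterns: stems whose second-to-last letter is 'd' add the prefix lu-; stems whose second-to-last letter is 'l' add the prefix ka-; stems whose second-to-last letter is 'b' or 'z' double the final consonant and add -ori.
So gozand → gozanden.

gozanden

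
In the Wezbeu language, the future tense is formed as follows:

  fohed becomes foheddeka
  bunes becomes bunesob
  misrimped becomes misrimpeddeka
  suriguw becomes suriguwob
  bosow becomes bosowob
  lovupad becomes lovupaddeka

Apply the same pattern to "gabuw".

gabuwob

fohed and bunes both have last vowel 'e' yet inflect differently (foheddeka, bunesob), so the last vowel is not what conditions the rule; the final letter is.
"gabuw" ends in -w. The stems ending in -w (bosow → bosowob, suriguw → suriguwob) add -ob.
The other pattern: stems ending in -d double the final consonant and add -eka.
So gabuw → gabuwob.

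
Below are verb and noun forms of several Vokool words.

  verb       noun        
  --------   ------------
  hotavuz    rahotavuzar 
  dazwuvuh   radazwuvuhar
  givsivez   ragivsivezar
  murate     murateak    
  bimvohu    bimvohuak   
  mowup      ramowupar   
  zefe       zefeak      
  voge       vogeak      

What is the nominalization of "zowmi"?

zowmiak

hotavuz and bimvohu both have last vowel 'u' yet inflect differently (rahotavuzar, bimvohuak), so the last vowel is not what conditions the rule; whether the stem ends in a vowel or a consonant is.
"zowmi" ends in a vowel. The stems ending in a vowel (bimvohu → bimvohuak, murate → murateak, zefe → zefeak) add -ak.
The other pattern: stems ending in a consonant add ra- … -ar around the stem.
So zowmi → zowmiak.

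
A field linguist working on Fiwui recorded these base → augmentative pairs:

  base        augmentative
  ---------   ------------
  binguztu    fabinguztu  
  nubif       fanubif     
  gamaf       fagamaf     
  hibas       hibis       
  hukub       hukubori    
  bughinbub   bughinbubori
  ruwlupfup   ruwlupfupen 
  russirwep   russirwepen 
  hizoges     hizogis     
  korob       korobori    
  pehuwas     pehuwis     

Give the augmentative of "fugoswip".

russirwep and hizoges both have last vowel 'e' yet inflect differently (russirwepen, hizogis), so the last vowel is not what conditions the rule; the final letter is.
"fugoswip" ends in -p. The stems ending in -p (russirwep → russirwepen, ruwlupfup → ruwlupfupen) add -en.
The other patterns: stems ending in -s change the last vowel to 'i'; stems ending in -b add -ori; stems ending in -f or -u add the prefix fa-.
So fugoswip → fugoswipen.

fugoswipen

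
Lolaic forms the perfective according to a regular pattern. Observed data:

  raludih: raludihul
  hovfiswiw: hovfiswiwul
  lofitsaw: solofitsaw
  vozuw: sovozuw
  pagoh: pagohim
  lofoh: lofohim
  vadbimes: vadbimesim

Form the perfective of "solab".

sosolab

"solab" has last vowel 'a'. The one such stem in the data (lofitsaw → solofitsaw) adds the prefix so-, so the same rule applies.
So solab → sosolab.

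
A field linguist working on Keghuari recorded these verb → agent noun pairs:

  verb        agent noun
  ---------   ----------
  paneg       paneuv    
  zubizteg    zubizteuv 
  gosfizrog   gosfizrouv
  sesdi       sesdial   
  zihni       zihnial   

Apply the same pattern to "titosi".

zubizteg and zihni both begin with z- yet inflect differently (zubizteuv, zihnial), so the first letter is not what conditions the rule; the final letter is.
"titosi" ends in -i. The stems ending in -i (sesdi → sesdial, zihni → zihnial) add -al.
The other pattern: stems ending in -g drop the final letter and add -uv.
So titosi → titosial.

titosial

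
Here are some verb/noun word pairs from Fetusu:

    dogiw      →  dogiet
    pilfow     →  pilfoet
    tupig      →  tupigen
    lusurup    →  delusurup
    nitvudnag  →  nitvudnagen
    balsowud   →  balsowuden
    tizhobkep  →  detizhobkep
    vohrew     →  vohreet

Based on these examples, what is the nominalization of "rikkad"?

"rikkad" ends in -d. The one such stem in the data (balsowud → balsowuden) adds -en, so the same rule applies.
So rikkad → rikkaden.

rikkaden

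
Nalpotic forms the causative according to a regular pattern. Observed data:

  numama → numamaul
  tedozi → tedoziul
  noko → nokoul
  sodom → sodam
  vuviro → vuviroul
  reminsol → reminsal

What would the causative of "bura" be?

buraul

"bura" ends in a vowel. The stems ending in a vowel (vuviro → vuviroul, tedozi → tedoziul, noko → nokoul) add -ul.
The other pattern: stems ending in a consonant change the last vowel to 'a'.
So bura → buraul.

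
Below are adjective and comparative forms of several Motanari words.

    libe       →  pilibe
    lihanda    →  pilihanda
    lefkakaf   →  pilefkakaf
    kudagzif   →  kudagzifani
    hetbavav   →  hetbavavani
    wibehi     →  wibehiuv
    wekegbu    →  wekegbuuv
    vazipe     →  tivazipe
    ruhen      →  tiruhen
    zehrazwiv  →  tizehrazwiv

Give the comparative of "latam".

lefkakaf and kudagzif both end in -f yet inflect differently (pilefkakaf, kudagzifani), so the final letter is not what conditions the rule; the first letter is.
"latam" begins with l-. The stems beginning with l- (libe → pilibe, lihanda → pilihanda, lefkakaf → pilefkakaf) add the prefix pi-.
The other patterns: stems beginning with h- or k- add -ani; stems beginning with w- add -uv; stems beginning with r-, v- or z- add the prefix ti-.
So latam → pilatam.

pilatam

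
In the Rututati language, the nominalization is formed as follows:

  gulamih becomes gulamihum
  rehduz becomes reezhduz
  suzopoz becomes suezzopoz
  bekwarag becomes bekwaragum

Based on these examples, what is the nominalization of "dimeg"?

dimegum

"dimeg" ends in -g. The one such stem in the data (bekwarag → bekwaragum) adds -um, so the same rule applies.
So dimeg → dimegum.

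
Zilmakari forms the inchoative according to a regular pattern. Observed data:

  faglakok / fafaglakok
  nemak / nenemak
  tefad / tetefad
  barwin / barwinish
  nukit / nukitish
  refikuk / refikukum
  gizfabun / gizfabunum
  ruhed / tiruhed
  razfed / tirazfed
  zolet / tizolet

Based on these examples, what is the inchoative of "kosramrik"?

kosramrikish

faglakok and refikuk both end in -k yet inflect differently (fafaglakok, refikukum), so the final letter is not what conditions the rule; the last vowel is.
"kosramrik" has last vowel 'i'. The stems whose last vowel is 'i' (barwin → barwinish, nukit → nukitish) add -ish.
The other patterns: stems whose last vowel is 'a' or 'o' repeat the first consonant+vowel as a prefix; stems whose last vowel is 'u' add -um; stems whose last vowel is 'e' add the prefix ti-.
So kosramrik → kosramrikish.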